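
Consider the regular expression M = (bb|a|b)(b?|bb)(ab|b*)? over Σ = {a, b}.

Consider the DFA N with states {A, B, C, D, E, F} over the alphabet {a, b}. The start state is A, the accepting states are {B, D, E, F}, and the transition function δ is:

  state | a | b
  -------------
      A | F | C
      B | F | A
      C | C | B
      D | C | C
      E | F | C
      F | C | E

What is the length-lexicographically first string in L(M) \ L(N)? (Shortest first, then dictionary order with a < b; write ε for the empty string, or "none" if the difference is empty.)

b

The string b is accepted by M but not by N.
No shorter string lies in the difference, and b is the lexicographically first length-1 string in L(M) \ L(N).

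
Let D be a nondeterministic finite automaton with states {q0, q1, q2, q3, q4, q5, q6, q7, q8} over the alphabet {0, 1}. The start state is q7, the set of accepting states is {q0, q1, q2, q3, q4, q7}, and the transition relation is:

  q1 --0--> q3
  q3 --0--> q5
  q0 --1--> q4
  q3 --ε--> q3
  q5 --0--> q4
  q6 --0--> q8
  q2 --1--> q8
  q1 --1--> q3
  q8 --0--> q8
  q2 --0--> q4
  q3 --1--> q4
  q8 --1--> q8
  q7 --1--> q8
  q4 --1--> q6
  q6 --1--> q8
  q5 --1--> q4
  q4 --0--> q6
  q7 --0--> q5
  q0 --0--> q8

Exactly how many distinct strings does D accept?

3

The useful subgraph on states {q4, q5, q7} is acyclic, so L(D) is finite; the longest accepting path visits 3 useful states, giving maximum string length 2.
Counting accepting paths from q7 by length: 1 of length 0, 2 of length 2. Total 3.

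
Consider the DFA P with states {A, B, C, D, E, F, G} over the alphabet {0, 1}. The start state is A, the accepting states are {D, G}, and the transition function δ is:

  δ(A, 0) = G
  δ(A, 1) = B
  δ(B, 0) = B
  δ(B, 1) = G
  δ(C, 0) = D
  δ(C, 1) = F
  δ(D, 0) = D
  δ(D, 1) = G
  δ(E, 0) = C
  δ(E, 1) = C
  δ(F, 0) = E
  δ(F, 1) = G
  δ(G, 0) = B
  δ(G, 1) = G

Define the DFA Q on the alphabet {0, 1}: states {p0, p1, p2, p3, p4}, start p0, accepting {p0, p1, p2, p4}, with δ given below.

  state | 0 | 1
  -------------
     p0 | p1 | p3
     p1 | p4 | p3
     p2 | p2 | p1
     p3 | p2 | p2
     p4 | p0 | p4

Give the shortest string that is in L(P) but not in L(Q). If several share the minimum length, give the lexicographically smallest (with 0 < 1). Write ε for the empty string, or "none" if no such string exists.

01

The string 01 is accepted by P but not by Q.
No shorter string lies in the difference, and 01 is the lexicographically first length-2 string in L(P) \ L(Q).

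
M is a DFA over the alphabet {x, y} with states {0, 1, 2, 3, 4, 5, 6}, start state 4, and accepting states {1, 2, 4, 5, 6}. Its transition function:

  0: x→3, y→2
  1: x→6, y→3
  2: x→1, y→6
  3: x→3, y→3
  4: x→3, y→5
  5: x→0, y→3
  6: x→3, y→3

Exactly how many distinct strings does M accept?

6

The useful subgraph on states {0, 1, 2, 4, 5, 6} is acyclic, so L(M) is finite; the longest accepting path visits 6 useful states, giving maximum string length 5.
Counting accepting paths from 4 by length: 1 of length 0, 1 of length 1, 1 of length 3, 2 of length 4, 1 of length 5. Total 6.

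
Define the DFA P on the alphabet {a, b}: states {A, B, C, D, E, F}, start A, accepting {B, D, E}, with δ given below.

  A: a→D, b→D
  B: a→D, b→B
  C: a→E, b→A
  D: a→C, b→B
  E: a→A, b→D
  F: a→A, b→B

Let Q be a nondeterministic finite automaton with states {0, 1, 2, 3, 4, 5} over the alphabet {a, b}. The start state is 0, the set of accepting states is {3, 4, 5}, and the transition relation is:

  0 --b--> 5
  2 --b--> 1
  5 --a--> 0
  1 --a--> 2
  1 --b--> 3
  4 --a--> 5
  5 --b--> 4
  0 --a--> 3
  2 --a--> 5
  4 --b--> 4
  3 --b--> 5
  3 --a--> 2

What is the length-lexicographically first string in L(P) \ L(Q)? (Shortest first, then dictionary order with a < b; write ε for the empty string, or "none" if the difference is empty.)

aba

The string aba is accepted by P but not by Q.
No shorter string lies in the difference, and aba is the lexicographically first length-3 string in L(P) \ L(Q).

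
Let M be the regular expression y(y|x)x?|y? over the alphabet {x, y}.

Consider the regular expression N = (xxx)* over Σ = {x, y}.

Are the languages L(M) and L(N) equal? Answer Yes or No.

The string y is accepted by M but rejected by N.
So L(M) ≠ L(N).

No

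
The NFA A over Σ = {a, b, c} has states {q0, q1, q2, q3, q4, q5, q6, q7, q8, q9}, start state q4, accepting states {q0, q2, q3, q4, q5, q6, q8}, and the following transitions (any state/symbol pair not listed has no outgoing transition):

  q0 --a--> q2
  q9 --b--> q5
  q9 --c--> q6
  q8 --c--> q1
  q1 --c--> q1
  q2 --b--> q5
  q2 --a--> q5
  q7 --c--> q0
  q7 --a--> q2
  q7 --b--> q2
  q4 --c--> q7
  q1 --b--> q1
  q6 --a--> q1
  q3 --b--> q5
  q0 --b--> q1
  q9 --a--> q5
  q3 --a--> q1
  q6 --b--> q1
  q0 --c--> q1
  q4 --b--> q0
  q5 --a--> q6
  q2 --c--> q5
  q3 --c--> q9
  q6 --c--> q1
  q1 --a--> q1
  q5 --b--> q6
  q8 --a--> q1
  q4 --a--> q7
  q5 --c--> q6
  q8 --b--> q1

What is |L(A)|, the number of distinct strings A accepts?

95

The useful subgraph on states {q0, q2, q4, q5, q6, q7} is acyclic, so L(A) is finite; the longest accepting path visits 6 useful states, giving maximum string length 5.
Counting accepting paths from q4 by length: 1 of length 0, 1 of length 1, 7 of length 2, 17 of length 3, 51 of length 4, 18 of length 5. Total 95.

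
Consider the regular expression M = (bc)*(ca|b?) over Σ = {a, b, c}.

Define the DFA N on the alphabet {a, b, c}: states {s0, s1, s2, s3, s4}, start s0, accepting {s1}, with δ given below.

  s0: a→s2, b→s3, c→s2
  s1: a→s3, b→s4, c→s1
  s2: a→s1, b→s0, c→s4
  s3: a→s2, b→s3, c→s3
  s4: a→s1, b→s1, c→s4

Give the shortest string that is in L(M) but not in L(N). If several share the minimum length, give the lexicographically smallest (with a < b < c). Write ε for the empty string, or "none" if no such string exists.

The empty string ε is accepted by M but not by N.
Since ε is the unique shortest string, it is the required witness.

ε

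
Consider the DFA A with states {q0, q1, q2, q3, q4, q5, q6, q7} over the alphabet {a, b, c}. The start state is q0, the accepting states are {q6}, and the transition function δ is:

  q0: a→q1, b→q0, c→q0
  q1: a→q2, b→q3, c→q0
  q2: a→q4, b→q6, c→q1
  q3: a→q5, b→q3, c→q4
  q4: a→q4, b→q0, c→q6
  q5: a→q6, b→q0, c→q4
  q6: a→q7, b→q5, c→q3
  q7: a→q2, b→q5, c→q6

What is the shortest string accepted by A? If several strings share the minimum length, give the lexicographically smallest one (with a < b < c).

aab

A breadth-first search from q0 reaches an accepting state first via the path q0 → q1 → q2 → q6 on input aab.
No string of length < 3 is accepted (BFS exhausts all shorter strings without reaching an accepting state), and aab is the lexicographically least accepting string of length 3.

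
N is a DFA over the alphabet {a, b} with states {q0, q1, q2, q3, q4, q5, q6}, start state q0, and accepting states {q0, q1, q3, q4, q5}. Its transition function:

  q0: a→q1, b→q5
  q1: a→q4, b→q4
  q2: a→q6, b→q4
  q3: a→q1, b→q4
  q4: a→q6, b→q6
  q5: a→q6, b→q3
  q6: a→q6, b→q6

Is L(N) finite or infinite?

The useful states (reachable from q0 and able to reach an accepting state) are {q0, q1, q3, q4, q5}.
Restricted to these states the transition graph has no cycle, so every accepting path has bounded length and L is finite.

finite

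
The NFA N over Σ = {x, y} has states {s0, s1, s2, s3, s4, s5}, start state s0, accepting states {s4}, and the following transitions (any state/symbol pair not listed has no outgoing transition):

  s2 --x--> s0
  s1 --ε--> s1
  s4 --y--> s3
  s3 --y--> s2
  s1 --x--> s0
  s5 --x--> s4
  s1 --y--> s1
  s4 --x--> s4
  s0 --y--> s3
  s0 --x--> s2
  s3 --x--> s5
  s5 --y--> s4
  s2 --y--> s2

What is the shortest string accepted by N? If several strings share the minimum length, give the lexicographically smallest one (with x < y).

yxx

A breadth-first search from s0 reaches an accepting state first via the path s0 → s3 → s5 → s4 on input yxx.
No string of length < 3 is accepted (BFS exhausts all shorter strings without reaching an accepting state), and yxx is the lexicographically least accepting string of length 3.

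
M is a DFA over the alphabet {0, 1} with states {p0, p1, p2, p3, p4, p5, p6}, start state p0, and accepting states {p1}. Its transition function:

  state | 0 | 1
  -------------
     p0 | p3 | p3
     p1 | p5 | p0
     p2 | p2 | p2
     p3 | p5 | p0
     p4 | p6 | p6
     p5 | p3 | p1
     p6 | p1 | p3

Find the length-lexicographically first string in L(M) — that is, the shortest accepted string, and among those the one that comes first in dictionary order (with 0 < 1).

A breadth-first search from p0 reaches an accepting state first via the path p0 → p3 → p5 → p1 on input 001.
No string of length < 3 is accepted (BFS exhausts all shorter strings without reaching an accepting state), and 001 is the lexicographically least accepting string of length 3.

001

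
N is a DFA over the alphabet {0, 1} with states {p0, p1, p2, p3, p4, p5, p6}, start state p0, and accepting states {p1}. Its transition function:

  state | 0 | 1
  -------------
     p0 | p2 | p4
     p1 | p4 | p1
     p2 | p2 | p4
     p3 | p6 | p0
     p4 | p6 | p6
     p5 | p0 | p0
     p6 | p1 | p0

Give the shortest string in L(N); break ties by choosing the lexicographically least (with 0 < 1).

100

A breadth-first search from p0 reaches an accepting state first via the path p0 → p4 → p6 → p1 on input 100.
No string of length < 3 is accepted (BFS exhausts all shorter strings without reaching an accepting state), and 100 is the lexicographically least accepting string of length 3.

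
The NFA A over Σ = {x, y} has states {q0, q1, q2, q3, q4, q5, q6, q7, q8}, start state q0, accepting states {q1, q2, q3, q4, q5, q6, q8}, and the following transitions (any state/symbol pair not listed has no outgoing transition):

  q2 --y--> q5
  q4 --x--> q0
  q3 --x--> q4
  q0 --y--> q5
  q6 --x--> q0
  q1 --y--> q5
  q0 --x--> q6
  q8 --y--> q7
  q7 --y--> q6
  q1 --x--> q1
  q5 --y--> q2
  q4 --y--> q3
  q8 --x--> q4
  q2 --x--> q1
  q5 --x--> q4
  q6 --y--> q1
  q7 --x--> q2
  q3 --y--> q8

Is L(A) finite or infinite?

infinite

State q1 is reachable from the start and can reach an accepting state, and it lies on the cycle q1 → q1.
Traversing that cycle any number of times yields accepted strings of unbounded length, so the language is infinite.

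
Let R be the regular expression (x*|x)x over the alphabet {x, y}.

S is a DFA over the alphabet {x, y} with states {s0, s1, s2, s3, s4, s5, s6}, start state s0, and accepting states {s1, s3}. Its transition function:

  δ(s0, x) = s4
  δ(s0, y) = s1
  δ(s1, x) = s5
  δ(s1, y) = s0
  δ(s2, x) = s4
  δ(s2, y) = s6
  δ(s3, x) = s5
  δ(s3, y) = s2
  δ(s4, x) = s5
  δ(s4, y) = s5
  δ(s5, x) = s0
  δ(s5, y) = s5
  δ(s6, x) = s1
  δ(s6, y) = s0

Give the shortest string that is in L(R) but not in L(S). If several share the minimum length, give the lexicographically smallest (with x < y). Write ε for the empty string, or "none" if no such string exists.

The string x is accepted by R but not by S.
No shorter string lies in the difference, and x is the lexicographically first length-1 string in L(R) \ L(S).

x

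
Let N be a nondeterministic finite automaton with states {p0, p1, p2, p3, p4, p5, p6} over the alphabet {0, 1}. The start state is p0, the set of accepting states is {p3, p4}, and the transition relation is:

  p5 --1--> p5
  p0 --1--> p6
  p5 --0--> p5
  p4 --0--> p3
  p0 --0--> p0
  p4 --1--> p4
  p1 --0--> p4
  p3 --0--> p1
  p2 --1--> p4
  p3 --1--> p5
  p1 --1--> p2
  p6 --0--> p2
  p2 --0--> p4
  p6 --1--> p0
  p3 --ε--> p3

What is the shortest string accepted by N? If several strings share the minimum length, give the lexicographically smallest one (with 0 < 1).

A breadth-first search from p0 reaches an accepting state first via the path p0 → p6 → p2 → p4 on input 100.
No string of length < 3 is accepted (BFS exhausts all shorter strings without reaching an accepting state), and 100 is the lexicographically least accepting string of length 3.

100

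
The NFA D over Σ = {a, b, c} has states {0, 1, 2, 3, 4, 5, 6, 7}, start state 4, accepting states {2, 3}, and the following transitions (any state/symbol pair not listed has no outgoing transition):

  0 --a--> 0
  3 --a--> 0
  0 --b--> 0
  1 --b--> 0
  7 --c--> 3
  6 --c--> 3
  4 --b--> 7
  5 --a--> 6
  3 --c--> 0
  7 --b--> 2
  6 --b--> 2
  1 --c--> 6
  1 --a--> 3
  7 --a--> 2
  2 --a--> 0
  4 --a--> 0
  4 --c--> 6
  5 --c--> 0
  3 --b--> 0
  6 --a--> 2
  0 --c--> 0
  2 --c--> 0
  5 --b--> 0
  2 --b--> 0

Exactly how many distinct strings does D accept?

6

The useful subgraph on states {2, 3, 4, 6, 7} is acyclic, so L(D) is finite; the longest accepting path visits 3 useful states, giving maximum string length 2.
Counting accepting paths from 4 by length: 6 of length 2. Total 6.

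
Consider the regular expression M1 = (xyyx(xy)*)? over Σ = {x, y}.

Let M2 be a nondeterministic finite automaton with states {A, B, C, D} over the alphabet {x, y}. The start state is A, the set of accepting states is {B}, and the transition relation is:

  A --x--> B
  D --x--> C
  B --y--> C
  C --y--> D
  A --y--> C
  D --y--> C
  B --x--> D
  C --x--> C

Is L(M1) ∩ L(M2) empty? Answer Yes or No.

Converting the expression M1 to a DFA (subset construction, then merging equivalent states) gives the minimal DFA with states {r0, r1, r2, r3, r4, r5, r6}, start state r0, accepting states {r0, r5} and transitions r0: x→r1, y→r2; r1: x→r2, y→r3; r2: x→r2, y→r2; r3: x→r2, y→r4; r4: x→r5, y→r2; r5: x→r6, y→r2; r6: x→r2, y→r5.
Exploring the product automaton M1 × M2 from the start pair (r0, A), following both machines on each input symbol, reaches 9 state pairs: (r0, A), (r1, B), (r2, C), (r2, D), (r3, C), (r4, D), (r5, C), (r6, C), (r5, D).
M1 accepts in {r0, r5} and M2 accepts in {B}; no reachable pair has both components accepting, so no string drives both machines to acceptance simultaneously and L(M1) ∩ L(M2) = ∅.
So no string is accepted by both, and the intersection is empty.

Yes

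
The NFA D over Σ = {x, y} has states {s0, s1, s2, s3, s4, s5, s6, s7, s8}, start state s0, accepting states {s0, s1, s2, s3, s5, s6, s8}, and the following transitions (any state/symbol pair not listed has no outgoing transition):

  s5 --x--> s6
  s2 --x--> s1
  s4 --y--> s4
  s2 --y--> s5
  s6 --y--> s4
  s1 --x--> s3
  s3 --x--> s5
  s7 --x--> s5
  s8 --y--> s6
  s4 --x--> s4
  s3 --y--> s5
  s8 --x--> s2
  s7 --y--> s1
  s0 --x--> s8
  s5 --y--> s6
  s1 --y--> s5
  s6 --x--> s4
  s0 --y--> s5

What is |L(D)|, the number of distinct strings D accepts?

The useful subgraph on states {s0, s1, s2, s3, s5, s6, s8} is acyclic, so L(D) is finite; the longest accepting path visits 7 useful states, giving maximum string length 6.
Counting accepting paths from s0 by length: 1 of length 0, 2 of length 1, 4 of length 2, 2 of length 3, 4 of length 4, 4 of length 5, 4 of length 6. Total 21.

21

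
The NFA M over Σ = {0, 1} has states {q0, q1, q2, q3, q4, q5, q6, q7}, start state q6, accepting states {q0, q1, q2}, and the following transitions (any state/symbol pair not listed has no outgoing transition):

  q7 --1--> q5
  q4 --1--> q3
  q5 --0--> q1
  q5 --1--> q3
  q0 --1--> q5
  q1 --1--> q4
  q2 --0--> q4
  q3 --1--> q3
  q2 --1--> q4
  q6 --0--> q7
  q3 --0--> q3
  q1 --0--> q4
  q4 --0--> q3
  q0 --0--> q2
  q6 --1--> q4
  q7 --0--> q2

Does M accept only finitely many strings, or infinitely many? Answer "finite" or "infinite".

finite

The useful states (reachable from q6 and able to reach an accepting state) are {q1, q2, q5, q6, q7}.
Restricted to these states the transition graph has no cycle, so every accepting path has bounded length and L is finite.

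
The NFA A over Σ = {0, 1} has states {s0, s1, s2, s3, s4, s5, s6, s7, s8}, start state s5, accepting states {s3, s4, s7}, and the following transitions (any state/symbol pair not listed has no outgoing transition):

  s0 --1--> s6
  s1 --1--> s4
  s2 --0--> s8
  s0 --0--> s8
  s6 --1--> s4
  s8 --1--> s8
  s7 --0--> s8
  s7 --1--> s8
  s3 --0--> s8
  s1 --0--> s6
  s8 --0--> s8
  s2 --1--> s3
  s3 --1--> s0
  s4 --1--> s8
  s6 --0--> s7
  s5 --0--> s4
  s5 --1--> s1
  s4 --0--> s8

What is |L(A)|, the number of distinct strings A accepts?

4

The useful subgraph on states {s1, s4, s5, s6, s7} is acyclic, so L(A) is finite; the longest accepting path visits 4 useful states, giving maximum string length 3.
Counting accepting paths from s5 by length: 1 of length 1, 1 of length 2, 2 of length 3. Total 4.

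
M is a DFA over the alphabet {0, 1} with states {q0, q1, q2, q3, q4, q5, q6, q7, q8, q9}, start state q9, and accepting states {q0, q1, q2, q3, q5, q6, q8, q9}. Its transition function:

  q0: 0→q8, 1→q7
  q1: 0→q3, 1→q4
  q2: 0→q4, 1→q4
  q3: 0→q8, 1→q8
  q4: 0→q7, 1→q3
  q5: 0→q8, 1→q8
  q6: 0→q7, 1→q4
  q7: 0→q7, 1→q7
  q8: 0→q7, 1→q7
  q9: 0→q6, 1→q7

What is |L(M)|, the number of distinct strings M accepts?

The useful subgraph on states {q3, q4, q6, q8, q9} is acyclic, so L(M) is finite; the longest accepting path visits 5 useful states, giving maximum string length 4.
Counting accepting paths from q9 by length: 1 of length 0, 1 of length 1, 1 of length 3, 2 of length 4. Total 5.

5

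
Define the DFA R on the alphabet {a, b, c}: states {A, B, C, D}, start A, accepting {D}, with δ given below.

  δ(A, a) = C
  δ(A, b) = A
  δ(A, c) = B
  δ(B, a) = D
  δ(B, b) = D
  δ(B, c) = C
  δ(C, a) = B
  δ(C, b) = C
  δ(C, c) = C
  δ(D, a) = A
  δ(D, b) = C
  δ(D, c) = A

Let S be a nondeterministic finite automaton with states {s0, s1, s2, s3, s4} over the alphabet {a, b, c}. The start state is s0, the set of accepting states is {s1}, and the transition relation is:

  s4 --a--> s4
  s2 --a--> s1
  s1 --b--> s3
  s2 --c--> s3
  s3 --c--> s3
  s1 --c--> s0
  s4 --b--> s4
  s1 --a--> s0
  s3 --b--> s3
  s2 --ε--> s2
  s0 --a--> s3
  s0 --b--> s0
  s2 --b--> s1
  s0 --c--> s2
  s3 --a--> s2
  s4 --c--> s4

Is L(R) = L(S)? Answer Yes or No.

Yes

Exploring the product automaton R × S from the start pair (A, s0), following both machines on each input symbol, reaches 4 state pairs: (A, s0), (C, s3), (B, s2), (D, s1).
R accepts in {D} and S accepts in {s1}. In every reachable pair the two components are either both accepting — (D, s1) — or both non-accepting, so no string is accepted by exactly one of the machines: L(R) \ L(S) and L(S) \ L(R) are both empty.
Hence every string is accepted by R iff it is accepted by S, and the two languages coincide.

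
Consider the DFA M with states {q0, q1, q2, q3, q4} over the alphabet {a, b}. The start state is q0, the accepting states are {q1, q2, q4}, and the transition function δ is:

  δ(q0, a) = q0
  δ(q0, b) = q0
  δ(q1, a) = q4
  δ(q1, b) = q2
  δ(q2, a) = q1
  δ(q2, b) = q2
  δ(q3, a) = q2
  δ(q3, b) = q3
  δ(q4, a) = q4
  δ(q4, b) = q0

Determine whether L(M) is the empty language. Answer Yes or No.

The states reachable from the start state are {q0}.
None of the accepting states {q1, q2, q4} is reachable, so no string is accepted and L(M) = ∅.

Yes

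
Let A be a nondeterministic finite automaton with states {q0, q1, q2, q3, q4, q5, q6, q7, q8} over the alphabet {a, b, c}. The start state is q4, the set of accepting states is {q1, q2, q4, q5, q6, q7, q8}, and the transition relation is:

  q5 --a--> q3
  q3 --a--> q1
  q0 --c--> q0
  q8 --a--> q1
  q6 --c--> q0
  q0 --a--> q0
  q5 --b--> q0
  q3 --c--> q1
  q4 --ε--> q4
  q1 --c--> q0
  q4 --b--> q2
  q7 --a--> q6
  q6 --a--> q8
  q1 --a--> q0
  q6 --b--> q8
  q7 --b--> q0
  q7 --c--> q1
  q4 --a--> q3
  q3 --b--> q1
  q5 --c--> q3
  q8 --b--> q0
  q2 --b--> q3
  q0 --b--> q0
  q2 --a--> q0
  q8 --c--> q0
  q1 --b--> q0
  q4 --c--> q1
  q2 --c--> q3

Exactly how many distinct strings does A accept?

The useful subgraph on states {q1, q2, q3, q4} is acyclic, so L(A) is finite; the longest accepting path visits 4 useful states, giving maximum string length 3.
Counting accepting paths from q4 by length: 1 of length 0, 2 of length 1, 3 of length 2, 6 of length 3. Total 12.

12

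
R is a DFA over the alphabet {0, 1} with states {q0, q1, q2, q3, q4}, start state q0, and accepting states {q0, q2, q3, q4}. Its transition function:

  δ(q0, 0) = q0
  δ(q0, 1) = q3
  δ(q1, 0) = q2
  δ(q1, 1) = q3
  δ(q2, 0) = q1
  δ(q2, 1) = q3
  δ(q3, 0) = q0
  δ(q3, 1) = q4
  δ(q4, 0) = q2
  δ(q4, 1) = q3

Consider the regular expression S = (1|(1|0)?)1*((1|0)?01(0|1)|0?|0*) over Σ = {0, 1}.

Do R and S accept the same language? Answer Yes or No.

No

The string 001 is accepted by R but rejected by S.
So L(R) ≠ L(S).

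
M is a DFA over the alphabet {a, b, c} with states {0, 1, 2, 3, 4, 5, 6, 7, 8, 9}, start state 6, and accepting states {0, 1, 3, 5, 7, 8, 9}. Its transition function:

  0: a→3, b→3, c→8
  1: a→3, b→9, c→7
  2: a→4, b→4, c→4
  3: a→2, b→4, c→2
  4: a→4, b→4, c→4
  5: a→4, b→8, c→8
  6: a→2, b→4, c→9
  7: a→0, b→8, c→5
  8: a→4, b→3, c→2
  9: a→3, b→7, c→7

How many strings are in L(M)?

28

The useful subgraph on states {0, 3, 5, 6, 7, 8, 9} is acyclic, so L(M) is finite; the longest accepting path visits 6 useful states, giving maximum string length 5.
Counting accepting paths from 6 by length: 1 of length 1, 3 of length 2, 6 of length 3, 12 of length 4, 6 of length 5. Total 28.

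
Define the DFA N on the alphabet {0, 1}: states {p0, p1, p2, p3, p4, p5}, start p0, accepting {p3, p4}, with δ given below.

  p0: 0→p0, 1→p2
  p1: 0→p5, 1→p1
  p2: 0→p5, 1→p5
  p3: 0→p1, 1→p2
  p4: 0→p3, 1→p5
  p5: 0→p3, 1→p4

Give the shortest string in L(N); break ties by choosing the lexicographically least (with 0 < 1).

A breadth-first search from p0 reaches an accepting state first via the path p0 → p2 → p5 → p3 on input 100.
No string of length < 3 is accepted (BFS exhausts all shorter strings without reaching an accepting state), and 100 is the lexicographically least accepting string of length 3.

100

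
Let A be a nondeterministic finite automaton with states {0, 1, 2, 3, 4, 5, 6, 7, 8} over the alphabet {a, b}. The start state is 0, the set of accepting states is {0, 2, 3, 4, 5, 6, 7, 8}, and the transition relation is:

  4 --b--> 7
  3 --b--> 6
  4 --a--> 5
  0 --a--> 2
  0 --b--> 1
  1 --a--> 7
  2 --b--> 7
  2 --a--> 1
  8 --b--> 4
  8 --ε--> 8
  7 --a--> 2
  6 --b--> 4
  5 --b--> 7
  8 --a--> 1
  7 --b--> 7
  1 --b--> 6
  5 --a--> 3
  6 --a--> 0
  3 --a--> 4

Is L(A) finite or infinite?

State 0 is reachable from the start and can reach an accepting state, and it lies on the cycle 0 → 1 → 6 → 0.
Traversing that cycle any number of times yields accepted strings of unbounded length, so the language is infinite.

infinite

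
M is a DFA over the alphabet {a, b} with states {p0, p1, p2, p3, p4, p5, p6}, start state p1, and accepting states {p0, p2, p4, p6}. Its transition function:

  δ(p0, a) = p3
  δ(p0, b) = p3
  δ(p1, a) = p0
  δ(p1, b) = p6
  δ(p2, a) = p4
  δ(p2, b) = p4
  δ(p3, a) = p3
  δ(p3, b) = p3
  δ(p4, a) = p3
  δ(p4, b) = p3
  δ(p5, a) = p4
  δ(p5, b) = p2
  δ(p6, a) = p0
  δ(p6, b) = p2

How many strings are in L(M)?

6

The useful subgraph on states {p0, p1, p2, p4, p6} is acyclic, so L(M) is finite; the longest accepting path visits 4 useful states, giving maximum string length 3.
Counting accepting paths from p1 by length: 2 of length 1, 2 of length 2, 2 of length 3. Total 6.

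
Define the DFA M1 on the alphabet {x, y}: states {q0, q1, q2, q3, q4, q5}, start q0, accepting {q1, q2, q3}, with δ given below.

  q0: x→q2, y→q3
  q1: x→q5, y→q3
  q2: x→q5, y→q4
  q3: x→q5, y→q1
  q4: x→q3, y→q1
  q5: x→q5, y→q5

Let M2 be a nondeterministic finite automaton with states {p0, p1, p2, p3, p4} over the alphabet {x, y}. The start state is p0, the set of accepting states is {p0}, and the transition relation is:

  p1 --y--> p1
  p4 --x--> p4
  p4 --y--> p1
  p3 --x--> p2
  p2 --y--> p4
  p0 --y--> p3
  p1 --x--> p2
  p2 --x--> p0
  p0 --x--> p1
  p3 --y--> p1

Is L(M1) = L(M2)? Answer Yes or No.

No

The string x is accepted by M1 but rejected by M2.
So L(M1) ≠ L(M2).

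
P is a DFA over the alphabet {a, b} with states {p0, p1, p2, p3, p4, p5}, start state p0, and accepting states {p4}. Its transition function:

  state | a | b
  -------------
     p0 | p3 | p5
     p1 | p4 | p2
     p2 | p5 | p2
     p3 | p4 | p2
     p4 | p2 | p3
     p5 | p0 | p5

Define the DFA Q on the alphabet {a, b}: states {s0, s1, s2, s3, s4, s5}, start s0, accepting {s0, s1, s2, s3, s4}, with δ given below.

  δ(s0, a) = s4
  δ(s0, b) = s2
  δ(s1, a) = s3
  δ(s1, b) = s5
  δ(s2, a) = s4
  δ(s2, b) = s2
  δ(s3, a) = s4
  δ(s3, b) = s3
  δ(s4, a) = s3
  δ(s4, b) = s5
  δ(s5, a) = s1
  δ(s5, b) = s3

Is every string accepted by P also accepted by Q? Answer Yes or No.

Exploring the product automaton P × Q from the start pair (p0, s0), following both machines on each input symbol, reaches 18 state pairs: (p0, s0), (p3, s4), (p5, s2), (p4, s3), (p2, s5), (p0, s4), (p2, s4), (p3, s3), (p5, s1), (p2, s3), (p5, s5), (p5, s3), (p4, s4), (p0, s3), (p5, s4), (p0, s1), (p3, s5), (p4, s1).
P accepts in {p4} and Q accepts in {s0, s1, s2, s3, s4}. The reachable pairs whose P-component is accepting are (p4, s3), (p4, s4), (p4, s1); in each of them the Q-component is accepting too, so the product for L(P) \ L(Q) (P-component accepting, Q-component rejecting) has no reachable accepting pair and the difference is empty.
Hence every string in L(P) is also in L(Q).

Yes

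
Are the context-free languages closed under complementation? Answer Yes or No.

No

CFLs are closed under union, so if they were also closed under complement they would be closed under intersection by De Morgan (L₁ ∩ L₂ is the complement of the union of the complements). But {aⁿbⁿcᵐ} ∩ {aᵐbⁿcⁿ} = {aⁿbⁿcⁿ} is not context-free although both operands are.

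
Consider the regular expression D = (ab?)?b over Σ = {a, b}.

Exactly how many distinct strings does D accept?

The expression has no Kleene star, so L(D) is finite. Expanding the alternatives gives {b, ab, abb}.
That is 1 of length 1, 1 of length 2, 1 of length 3: 3 strings in all.

3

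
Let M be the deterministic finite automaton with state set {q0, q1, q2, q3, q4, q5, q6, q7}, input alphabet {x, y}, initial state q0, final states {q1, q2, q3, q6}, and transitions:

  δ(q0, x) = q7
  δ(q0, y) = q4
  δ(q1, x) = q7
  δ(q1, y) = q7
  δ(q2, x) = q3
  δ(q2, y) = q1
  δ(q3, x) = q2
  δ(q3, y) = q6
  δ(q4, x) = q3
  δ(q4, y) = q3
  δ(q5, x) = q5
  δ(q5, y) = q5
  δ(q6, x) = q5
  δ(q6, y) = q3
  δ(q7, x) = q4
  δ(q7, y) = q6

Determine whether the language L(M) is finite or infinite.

State q4 is reachable from the start and can reach an accepting state, and it lies on the cycle q4 → q3 → q2 → q1 → q7 → q4.
Traversing that cycle any number of times yields accepted strings of unbounded length, so the language is infinite.

infinite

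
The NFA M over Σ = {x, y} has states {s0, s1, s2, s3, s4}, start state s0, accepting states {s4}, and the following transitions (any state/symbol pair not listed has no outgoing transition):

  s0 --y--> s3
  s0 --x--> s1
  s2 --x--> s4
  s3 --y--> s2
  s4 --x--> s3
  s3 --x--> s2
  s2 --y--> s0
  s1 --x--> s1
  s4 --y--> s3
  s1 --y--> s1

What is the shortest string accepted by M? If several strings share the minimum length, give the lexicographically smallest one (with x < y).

yxx

A breadth-first search from s0 reaches an accepting state first via the path s0 → s3 → s2 → s4 on input yxx.
No string of length < 3 is accepted (BFS exhausts all shorter strings without reaching an accepting state), and yxx is the lexicographically least accepting string of length 3.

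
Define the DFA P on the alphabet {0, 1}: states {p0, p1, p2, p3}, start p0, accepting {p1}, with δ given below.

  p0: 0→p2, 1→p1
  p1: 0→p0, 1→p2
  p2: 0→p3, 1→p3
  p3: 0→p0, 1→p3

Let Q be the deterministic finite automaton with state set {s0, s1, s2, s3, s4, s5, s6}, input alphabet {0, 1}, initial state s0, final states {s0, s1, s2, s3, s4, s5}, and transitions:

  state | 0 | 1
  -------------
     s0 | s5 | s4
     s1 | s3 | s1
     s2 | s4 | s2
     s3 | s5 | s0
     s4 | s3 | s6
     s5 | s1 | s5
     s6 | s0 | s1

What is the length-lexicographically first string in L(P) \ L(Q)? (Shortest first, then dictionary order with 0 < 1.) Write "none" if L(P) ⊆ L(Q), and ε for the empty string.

none

Exploring the product automaton P × Q from the start pair (p0, s0), following both machines on each input symbol, reaches 19 state pairs: (p0, s0), (p2, s5), (p1, s4), (p3, s1), (p3, s5), (p0, s3), (p2, s6), (p0, s1), (p1, s0), (p3, s0), (p2, s3), (p1, s1), (p0, s5), (p2, s4), (p3, s4), (p2, s1), (p1, s5), (p3, s3), (p3, s6).
P accepts in {p1} and Q accepts in {s0, s1, s2, s3, s4, s5}. The reachable pairs whose P-component is accepting are (p1, s4), (p1, s0), (p1, s1), (p1, s5); in each of them the Q-component is accepting too, so the product for L(P) \ L(Q) (P-component accepting, Q-component rejecting) has no reachable accepting pair and the difference is empty.
So every string accepted by P is also accepted by Q: L(P) \ L(Q) = ∅ and there is no such string.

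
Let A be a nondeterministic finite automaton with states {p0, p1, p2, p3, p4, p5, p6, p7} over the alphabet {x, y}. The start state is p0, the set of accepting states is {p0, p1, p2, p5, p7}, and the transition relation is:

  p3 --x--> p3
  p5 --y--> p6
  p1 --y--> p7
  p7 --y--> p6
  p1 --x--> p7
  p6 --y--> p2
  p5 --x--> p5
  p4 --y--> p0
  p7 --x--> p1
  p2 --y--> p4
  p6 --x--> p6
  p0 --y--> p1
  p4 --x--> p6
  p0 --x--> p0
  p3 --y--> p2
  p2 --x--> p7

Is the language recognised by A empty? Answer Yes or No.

No

The empty string ε is accepted: the run p0 ends in the accepting state p0.
Since at least one string is accepted, L(A) is not empty.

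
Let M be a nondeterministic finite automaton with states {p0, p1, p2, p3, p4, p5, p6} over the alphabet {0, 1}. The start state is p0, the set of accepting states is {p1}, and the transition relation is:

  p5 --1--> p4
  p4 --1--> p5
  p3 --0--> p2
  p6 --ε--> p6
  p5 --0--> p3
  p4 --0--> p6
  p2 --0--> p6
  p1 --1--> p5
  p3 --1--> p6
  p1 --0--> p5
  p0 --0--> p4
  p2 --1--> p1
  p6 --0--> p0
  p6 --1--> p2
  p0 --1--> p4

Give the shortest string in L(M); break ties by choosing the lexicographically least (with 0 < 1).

A breadth-first search from p0 reaches an accepting state first via the path p0 → p4 → p6 → p2 → p1 on input 0011.
No string of length < 4 is accepted (BFS exhausts all shorter strings without reaching an accepting state), and 0011 is the lexicographically least accepting string of length 4.

0011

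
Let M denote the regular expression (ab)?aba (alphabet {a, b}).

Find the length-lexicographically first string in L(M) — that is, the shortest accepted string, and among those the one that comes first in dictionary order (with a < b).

By inspection of the expression, no string of length less than 3 matches, and aba is the lexicographically first match of length 3.

aba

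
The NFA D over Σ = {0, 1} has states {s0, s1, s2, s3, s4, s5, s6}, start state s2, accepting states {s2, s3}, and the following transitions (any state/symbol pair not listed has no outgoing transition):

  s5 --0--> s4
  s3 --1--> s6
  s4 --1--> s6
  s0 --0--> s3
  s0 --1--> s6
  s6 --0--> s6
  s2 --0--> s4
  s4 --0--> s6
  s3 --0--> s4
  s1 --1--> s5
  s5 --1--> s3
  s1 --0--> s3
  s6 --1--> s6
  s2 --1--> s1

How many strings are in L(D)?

The useful subgraph on states {s1, s2, s3, s5} is acyclic, so L(D) is finite; the longest accepting path visits 4 useful states, giving maximum string length 3.
Counting accepting paths from s2 by length: 1 of length 0, 1 of length 2, 1 of length 3. Total 3.

3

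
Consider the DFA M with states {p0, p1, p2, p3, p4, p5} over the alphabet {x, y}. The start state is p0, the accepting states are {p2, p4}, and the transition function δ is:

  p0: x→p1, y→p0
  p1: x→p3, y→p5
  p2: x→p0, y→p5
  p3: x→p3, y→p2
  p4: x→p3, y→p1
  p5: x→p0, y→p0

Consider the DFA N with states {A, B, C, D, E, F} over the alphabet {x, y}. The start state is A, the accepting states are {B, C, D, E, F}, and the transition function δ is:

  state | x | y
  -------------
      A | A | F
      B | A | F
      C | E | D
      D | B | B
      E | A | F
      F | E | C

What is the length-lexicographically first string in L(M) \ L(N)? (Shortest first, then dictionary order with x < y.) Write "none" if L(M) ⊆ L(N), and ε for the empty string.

none

Exploring the product automaton M × N from the start pair (p0, A), following both machines on each input symbol, reaches 13 state pairs: (p0, A), (p1, A), (p0, F), (p3, A), (p5, F), (p1, E), (p0, C), (p2, F), (p0, E), (p0, D), (p5, C), (p1, B), (p0, B).
M accepts in {p2, p4} and N accepts in {B, C, D, E, F}. The reachable pairs whose M-component is accepting are (p2, F); in each of them the N-component is accepting too, so the product for L(M) \ L(N) (M-component accepting, N-component rejecting) has no reachable accepting pair and the difference is empty.
So every string accepted by M is also accepted by N: L(M) \ L(N) = ∅ and there is no such string.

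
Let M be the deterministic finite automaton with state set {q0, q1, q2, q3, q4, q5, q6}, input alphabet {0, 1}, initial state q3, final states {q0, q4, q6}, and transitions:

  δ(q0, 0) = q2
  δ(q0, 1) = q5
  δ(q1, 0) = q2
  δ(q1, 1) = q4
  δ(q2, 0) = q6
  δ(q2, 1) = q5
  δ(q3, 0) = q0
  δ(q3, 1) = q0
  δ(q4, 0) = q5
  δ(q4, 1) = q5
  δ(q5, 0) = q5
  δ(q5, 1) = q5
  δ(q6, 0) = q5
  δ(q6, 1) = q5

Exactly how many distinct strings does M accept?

The useful subgraph on states {q0, q2, q3, q6} is acyclic, so L(M) is finite; the longest accepting path visits 4 useful states, giving maximum string length 3.
Counting accepting paths from q3 by length: 2 of length 1, 2 of length 3. Total 4.

4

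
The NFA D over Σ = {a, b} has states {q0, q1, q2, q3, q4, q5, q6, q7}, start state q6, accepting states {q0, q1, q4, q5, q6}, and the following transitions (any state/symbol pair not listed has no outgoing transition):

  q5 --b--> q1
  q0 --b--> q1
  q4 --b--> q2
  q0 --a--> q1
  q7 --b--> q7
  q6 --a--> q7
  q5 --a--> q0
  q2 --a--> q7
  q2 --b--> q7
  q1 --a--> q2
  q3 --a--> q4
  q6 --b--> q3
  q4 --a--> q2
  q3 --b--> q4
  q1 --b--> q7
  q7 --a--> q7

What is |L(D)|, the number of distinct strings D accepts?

The useful subgraph on states {q3, q4, q6} is acyclic, so L(D) is finite; the longest accepting path visits 3 useful states, giving maximum string length 2.
Counting accepting paths from q6 by length: 1 of length 0, 2 of length 2. Total 3.

3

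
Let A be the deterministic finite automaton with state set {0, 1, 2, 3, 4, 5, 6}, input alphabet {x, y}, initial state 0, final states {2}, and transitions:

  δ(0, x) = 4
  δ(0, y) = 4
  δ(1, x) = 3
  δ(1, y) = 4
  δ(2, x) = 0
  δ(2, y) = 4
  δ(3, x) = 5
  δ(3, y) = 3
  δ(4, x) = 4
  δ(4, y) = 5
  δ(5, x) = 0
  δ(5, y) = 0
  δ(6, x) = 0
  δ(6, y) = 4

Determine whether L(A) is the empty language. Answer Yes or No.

Yes

The states reachable from the start state are {0, 4, 5}.
None of the accepting states {2} is reachable, so no string is accepted and L(A) = ∅.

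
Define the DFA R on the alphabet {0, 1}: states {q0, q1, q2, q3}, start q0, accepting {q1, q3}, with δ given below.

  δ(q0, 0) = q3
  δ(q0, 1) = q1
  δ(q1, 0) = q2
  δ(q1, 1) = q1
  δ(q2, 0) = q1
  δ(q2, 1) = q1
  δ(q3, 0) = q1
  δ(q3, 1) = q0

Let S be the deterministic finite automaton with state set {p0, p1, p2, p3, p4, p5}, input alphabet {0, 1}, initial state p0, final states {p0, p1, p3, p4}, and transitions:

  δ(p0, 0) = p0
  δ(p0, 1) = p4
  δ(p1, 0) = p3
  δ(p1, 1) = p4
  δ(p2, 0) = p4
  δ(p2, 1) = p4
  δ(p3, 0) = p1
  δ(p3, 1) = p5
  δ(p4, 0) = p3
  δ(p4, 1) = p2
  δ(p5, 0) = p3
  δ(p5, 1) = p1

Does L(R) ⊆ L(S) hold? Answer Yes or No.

The string 11 is in L(R) but not in L(S).
So L(R) ⊄ L(S).

No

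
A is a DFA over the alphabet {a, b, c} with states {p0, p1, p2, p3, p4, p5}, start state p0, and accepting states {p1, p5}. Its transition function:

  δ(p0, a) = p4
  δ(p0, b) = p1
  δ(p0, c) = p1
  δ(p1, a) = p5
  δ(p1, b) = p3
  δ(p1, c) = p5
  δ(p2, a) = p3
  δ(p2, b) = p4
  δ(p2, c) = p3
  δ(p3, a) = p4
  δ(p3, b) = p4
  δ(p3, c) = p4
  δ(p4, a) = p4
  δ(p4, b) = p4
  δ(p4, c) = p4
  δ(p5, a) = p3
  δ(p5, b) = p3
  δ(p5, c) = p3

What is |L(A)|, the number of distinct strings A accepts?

6

The useful subgraph on states {p0, p1, p5} is acyclic, so L(A) is finite; the longest accepting path visits 3 useful states, giving maximum string length 2.
Counting accepting paths from p0 by length: 2 of length 1, 4 of length 2. Total 6.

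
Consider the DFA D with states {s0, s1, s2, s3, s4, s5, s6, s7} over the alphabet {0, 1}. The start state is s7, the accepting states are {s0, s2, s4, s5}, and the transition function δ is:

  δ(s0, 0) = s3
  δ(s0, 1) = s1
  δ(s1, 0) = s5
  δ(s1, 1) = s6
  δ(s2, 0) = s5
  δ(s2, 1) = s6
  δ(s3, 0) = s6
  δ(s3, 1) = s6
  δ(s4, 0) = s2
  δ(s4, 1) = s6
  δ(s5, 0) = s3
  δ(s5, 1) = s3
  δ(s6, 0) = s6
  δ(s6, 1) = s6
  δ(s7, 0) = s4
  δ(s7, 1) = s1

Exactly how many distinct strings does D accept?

The useful subgraph on states {s1, s2, s4, s5, s7} is acyclic, so L(D) is finite; the longest accepting path visits 4 useful states, giving maximum string length 3.
Counting accepting paths from s7 by length: 1 of length 1, 2 of length 2, 1 of length 3. Total 4.

4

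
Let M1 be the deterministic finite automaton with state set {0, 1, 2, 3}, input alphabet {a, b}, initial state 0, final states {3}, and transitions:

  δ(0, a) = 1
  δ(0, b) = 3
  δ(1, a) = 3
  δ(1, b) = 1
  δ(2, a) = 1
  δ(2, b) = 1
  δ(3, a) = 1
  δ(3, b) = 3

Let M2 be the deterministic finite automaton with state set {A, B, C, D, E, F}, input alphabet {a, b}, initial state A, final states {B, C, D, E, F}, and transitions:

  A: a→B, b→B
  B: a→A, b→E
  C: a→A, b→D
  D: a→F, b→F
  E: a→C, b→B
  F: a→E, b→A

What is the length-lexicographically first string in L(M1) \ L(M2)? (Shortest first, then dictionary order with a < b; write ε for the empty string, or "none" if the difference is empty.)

aa

The string aa is accepted by M1 but not by M2.
No shorter string lies in the difference, and aa is the lexicographically first length-2 string in L(M1) \ L(M2).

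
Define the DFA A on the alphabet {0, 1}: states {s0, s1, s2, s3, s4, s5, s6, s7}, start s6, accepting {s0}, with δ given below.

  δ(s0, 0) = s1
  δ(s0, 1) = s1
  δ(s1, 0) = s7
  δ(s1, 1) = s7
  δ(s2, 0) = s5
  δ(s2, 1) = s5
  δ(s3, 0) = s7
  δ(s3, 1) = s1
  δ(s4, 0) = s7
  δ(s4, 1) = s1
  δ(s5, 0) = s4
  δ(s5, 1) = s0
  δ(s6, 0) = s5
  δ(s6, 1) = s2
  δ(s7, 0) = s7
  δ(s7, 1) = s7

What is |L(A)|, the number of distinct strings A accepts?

3

The useful subgraph on states {s0, s2, s5, s6} is acyclic, so L(A) is finite; the longest accepting path visits 4 useful states, giving maximum string length 3.
Counting accepting paths from s6 by length: 1 of length 2, 2 of length 3. Total 3.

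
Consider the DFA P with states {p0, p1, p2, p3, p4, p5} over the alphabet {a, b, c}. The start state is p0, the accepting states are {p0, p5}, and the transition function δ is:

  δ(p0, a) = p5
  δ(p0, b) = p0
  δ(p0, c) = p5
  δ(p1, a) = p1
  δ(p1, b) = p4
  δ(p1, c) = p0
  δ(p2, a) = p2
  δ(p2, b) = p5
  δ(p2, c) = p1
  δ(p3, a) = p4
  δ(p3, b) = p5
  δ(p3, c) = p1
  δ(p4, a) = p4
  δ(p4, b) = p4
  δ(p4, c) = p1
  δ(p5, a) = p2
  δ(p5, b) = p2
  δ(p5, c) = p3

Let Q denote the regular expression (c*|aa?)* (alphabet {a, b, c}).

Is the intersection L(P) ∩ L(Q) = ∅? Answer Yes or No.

No

The empty string ε is accepted by both P and Q.
Hence L(P) ∩ L(Q) ≠ ∅.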